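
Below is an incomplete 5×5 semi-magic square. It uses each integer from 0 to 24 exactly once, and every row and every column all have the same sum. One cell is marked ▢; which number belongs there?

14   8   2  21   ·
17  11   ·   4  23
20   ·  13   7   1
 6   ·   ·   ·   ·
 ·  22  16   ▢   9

The entries are 0 through 24, which sum to 300, so each line sums to 300/5 = 60.
Row 1 needs 60; the known cells sum to 45, so (1,5) = 15.
The remaining cell in row 2 is (2,3) = 60 − 55 = 5.
Row 3 must total 60; the given cells sum to 41, so (3,2) = 19.
Column 1: 14 + 17 + 20 + 6 + ? = 60, so (5,1) = 3.
Column 2: 8 + 11 + 19 + 22 + ? = 60, so (4,2) = 0.
The remaining cell in column 3 is (4,3) = 60 − 36 = 24.
Column 5 needs 60; the known cells sum to 48, so (4,5) = 12.
The remaining cell in row 4 is (4,4) = 60 − 42 = 18.
Row 5: 3 + 22 + 16 + 9 + ? = 60, so (5,4) = 10.

10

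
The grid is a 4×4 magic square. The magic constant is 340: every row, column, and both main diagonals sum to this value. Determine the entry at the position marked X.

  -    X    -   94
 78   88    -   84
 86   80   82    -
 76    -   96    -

74

Row 2 must total 340; the given cells sum to 250, so (2,3) = 90.
The remaining cell in row 3 is (3,4) = 340 − 248 = 92.
The remaining cell in column 1 is (1,1) = 340 − 240 = 100.
Column 3 must total 340; the given cells sum to 268, so (1,3) = 72.
Column 4: 94 + 84 + 92 + ? = 340, so (4,4) = 70.
From row 1, 340 − (100 + 72 + 94) gives (1,2) = 74.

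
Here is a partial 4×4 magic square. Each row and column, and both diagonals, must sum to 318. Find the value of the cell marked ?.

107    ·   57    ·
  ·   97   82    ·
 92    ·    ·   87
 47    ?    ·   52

Using column 1: 107 + 92 + 47 + ? → (2,1) = 318 − 246 = 72.
From main diagonal, 318 − (107 + 97 + 52) gives (3,3) = 62.
Row 2 needs 318; the known cells sum to 251, so (2,4) = 67.
Using row 3: 92 + 62 + 87 + ? → (3,2) = 318 − 241 = 77.
Column 3: 57 + 82 + 62 + ? = 318, so (4,3) = 117.
Using column 4: 67 + 87 + 52 + ? → (1,4) = 318 − 206 = 112.
The remaining cell in row 1 is (1,2) = 318 − 276 = 42.
The remaining cell in row 4 is (4,2) = 318 − 216 = 102.

102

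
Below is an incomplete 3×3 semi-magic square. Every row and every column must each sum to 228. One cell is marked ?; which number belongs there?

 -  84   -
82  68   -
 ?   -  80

72

The remaining cell in row 2 is (2,3) = 228 − 150 = 78.
The remaining cell in column 2 is (3,2) = 228 − 152 = 76.
Column 3: 78 + 80 + ? = 228, so (1,3) = 70.
The remaining cell in row 1 is (1,1) = 228 − 154 = 74.
Row 3 must total 228; the given cells sum to 156, so (3,1) = 72.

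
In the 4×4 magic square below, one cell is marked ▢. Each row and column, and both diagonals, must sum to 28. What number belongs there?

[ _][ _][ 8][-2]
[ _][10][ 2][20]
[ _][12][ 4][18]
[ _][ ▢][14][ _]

Row 2 must total 28; the given cells sum to 32, so (2,1) = -4.
Row 3 needs 28; the known cells sum to 34, so (3,1) = -6.
Using column 4: -2 + 20 + 18 + ? → (4,4) = 28 − 36 = -8.
From main diagonal, 28 − (10 + 4 + (-8)) gives (1,1) = 22.
From anti-diagonal, 28 − (-2 + 2 + 12) gives (4,1) = 16.
Row 1: 22 + 8 + (-2) + ? = 28, so (1,2) = 0.
Row 4: 16 + 14 + (-8) + ? = 28, so (4,2) = 6.

6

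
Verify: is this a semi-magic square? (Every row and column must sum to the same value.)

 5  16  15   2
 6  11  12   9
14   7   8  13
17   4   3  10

Row 1: 5 + 16 + 15 + 2 = 38.
Row 2: 6 + 11 + 12 + 9 = 38.
Row 3: 14 + 7 + 8 + 13 = 42.
Row 4: 17 + 4 + 3 + 10 = 34.
Column 1: 5 + 6 + 14 + 17 = 42.
Column 2: 16 + 11 + 7 + 4 = 38.
Column 3: 15 + 12 + 8 + 3 = 38.
Column 4: 2 + 9 + 13 + 10 = 34.

No — column 3 sums to 38 but row 3 sums to 42.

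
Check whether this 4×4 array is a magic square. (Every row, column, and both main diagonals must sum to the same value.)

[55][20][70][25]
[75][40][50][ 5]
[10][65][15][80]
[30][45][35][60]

Row 1: 55 + 20 + 70 + 25 = 170.
Row 2: 75 + 40 + 50 + 5 = 170.
Row 3: 10 + 65 + 15 + 80 = 170.
Row 4: 30 + 45 + 35 + 60 = 170.
Column 1: 55 + 75 + 10 + 30 = 170.
Column 2: 20 + 40 + 65 + 45 = 170.
Column 3: 70 + 50 + 15 + 35 = 170.
Column 4: 25 + 5 + 80 + 60 = 170.
Main diagonal: 55 + 40 + 15 + 60 = 170.
Anti-diagonal: 25 + 50 + 65 + 30 = 170.
All lines sum to 170.

Yes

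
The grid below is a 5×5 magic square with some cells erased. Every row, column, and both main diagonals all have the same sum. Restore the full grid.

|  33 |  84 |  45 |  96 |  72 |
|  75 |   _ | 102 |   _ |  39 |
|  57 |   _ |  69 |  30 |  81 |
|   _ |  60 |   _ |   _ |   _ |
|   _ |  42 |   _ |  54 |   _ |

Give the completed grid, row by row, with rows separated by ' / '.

33 84 45 96 72 / 75 51 102 63 39 / 57 93 69 30 81 / 99 60 36 87 48 / 66 42 78 54 90

Row 1 is already complete: 33 + 84 + 45 + 96 + 72 = 330, so that is the magic constant.
Using row 3: 57 + 69 + 30 + 81 + ? → (3,2) = 330 − 237 = 93.
Column 2 needs 330; the known cells sum to 279, so (2,2) = 51.
Row 2 must total 330; the given cells sum to 267, so (2,4) = 63.
Column 4: 96 + 63 + 30 + 54 + ? = 330, so (4,4) = 87.
Main diagonal must total 330; the given cells sum to 240, so (5,5) = 90.
From anti-diagonal, 330 − (72 + 63 + 69 + 60) gives (5,1) = 66.
From row 5, 330 − (66 + 42 + 54 + 90) gives (5,3) = 78.
From column 1, 330 − (33 + 75 + 57 + 66) gives (4,1) = 99.
From column 3, 330 − (45 + 102 + 69 + 78) gives (4,3) = 36.
From column 5, 330 − (72 + 39 + 81 + 90) gives (4,5) = 48.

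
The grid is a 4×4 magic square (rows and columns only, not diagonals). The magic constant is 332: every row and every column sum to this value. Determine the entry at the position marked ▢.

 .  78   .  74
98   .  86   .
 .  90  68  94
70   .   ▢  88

Row 3 must total 332; the given cells sum to 252, so (3,1) = 80.
Column 1 must total 332; the given cells sum to 248, so (1,1) = 84.
Column 4 needs 332; the known cells sum to 256, so (2,4) = 76.
Row 1 needs 332; the known cells sum to 236, so (1,3) = 96.
Row 2: 98 + 86 + 76 + ? = 332, so (2,2) = 72.
The remaining cell in column 2 is (4,2) = 332 − 240 = 92.
The remaining cell in column 3 is (4,3) = 332 − 250 = 82.

82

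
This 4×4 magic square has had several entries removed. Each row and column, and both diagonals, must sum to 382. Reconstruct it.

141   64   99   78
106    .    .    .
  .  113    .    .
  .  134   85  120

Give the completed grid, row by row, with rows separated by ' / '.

141 64 99 78 / 106 71 148 57 / 92 113 50 127 / 43 134 85 120

Row 4 must total 382; the given cells sum to 339, so (4,1) = 43.
Column 1 needs 382; the known cells sum to 290, so (3,1) = 92.
Column 2 needs 382; the known cells sum to 311, so (2,2) = 71.
Using main diagonal: 141 + 71 + 120 + ? → (3,3) = 382 − 332 = 50.
Using anti-diagonal: 78 + 113 + 43 + ? → (2,3) = 382 − 234 = 148.
Row 2 must total 382; the given cells sum to 325, so (2,4) = 57.
From row 3, 382 − (92 + 113 + 50) gives (3,4) = 127.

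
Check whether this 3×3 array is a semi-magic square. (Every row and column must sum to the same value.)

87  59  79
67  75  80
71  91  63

Row 1: 87 + 59 + 79 = 225.
Row 2: 67 + 75 + 80 = 222.
Row 3: 71 + 91 + 63 = 225.
Column 1: 87 + 67 + 71 = 225.
Column 2: 59 + 75 + 91 = 225.
Column 3: 79 + 80 + 63 = 222.

No — column 3 sums to 222 but column 2 sums to 225.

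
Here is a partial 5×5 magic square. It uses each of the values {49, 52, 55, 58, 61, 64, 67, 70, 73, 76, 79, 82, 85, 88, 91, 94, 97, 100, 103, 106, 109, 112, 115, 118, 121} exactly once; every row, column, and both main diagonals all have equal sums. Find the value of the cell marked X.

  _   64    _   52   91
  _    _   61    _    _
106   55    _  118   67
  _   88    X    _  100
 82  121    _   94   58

The 25 entries sum to 2125, so each line sums to 2125/5 = 425.
Row 3 must total 425; the given cells sum to 346, so (3,3) = 79.
Row 5: 82 + 121 + 94 + 58 + ? = 425, so (5,3) = 70.
Column 2 must total 425; the given cells sum to 328, so (2,2) = 97.
Column 5 needs 425; the known cells sum to 316, so (2,5) = 109.
Anti-diagonal must total 425; the given cells sum to 340, so (2,4) = 85.
The remaining cell in row 2 is (2,1) = 425 − 352 = 73.
The remaining cell in column 4 is (4,4) = 425 − 349 = 76.
Main diagonal needs 425; the known cells sum to 310, so (1,1) = 115.
The remaining cell in row 1 is (1,3) = 425 − 322 = 103.
Column 1 needs 425; the known cells sum to 376, so (4,1) = 49.
Column 3 must total 425; the given cells sum to 313, so (4,3) = 112.

112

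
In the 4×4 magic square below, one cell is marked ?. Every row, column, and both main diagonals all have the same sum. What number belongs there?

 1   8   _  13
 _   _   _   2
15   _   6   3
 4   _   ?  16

Column 4 is complete and sums to 34; that is the magic constant.
Row 1 needs 34; the known cells sum to 22, so (1,3) = 12.
Row 3 must total 34; the given cells sum to 24, so (3,2) = 10.
Column 1 must total 34; the given cells sum to 20, so (2,1) = 14.
Using main diagonal: 1 + 6 + 16 + ? → (2,2) = 34 − 23 = 11.
From anti-diagonal, 34 − (13 + 10 + 4) gives (2,3) = 7.
Using column 2: 8 + 11 + 10 + ? → (4,2) = 34 − 29 = 5.
Column 3: 12 + 7 + 6 + ? = 34, so (4,3) = 9.

9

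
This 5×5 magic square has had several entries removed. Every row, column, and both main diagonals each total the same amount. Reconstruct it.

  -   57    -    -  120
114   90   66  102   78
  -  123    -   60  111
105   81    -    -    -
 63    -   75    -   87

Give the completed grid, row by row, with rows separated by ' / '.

Row 2 is already complete: 114 + 90 + 66 + 102 + 78 = 450, so that is the magic constant.
Column 2: 57 + 90 + 123 + 81 + ? = 450, so (5,2) = 99.
Using column 5: 120 + 78 + 111 + 87 + ? → (4,5) = 450 − 396 = 54.
Anti-diagonal must total 450; the given cells sum to 366, so (3,3) = 84.
From row 3, 450 − (123 + 84 + 60 + 111) gives (3,1) = 72.
Row 5 must total 450; the given cells sum to 324, so (5,4) = 126.
From column 1, 450 − (114 + 72 + 105 + 63) gives (1,1) = 96.
Main diagonal must total 450; the given cells sum to 357, so (4,4) = 93.
Using row 4: 105 + 81 + 93 + 54 + ? → (4,3) = 450 − 333 = 117.
The remaining cell in column 3 is (1,3) = 450 − 342 = 108.
Column 4 needs 450; the known cells sum to 381, so (1,4) = 69.

96 57 108 69 120 / 114 90 66 102 78 / 72 123 84 60 111 / 105 81 117 93 54 / 63 99 75 126 87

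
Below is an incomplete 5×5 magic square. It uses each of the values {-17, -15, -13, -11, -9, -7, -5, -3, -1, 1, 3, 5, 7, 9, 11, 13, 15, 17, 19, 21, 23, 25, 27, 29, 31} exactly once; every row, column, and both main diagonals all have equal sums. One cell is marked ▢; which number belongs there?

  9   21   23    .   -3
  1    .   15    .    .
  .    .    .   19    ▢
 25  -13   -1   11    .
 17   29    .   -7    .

The 25 entries sum to 175, so each line sums to 175/5 = 35.
Using row 1: 9 + 21 + 23 + (-3) + ? → (1,4) = 35 − 50 = -15.
The remaining cell in row 4 is (4,5) = 35 − 22 = 13.
Column 1 needs 35; the known cells sum to 52, so (3,1) = -17.
Column 4: -15 + 19 + 11 + (-7) + ? = 35, so (2,4) = 27.
Using anti-diagonal: -3 + 27 + (-13) + 17 + ? → (3,3) = 35 − 28 = 7.
The remaining cell in column 3 is (5,3) = 35 − 44 = -9.
The remaining cell in row 5 is (5,5) = 35 − 30 = 5.
Main diagonal: 9 + 7 + 11 + 5 + ? = 35, so (2,2) = 3.
Row 2 needs 35; the known cells sum to 46, so (2,5) = -11.
Column 2 must total 35; the given cells sum to 40, so (3,2) = -5.
Column 5 must total 35; the given cells sum to 4, so (3,5) = 31.

31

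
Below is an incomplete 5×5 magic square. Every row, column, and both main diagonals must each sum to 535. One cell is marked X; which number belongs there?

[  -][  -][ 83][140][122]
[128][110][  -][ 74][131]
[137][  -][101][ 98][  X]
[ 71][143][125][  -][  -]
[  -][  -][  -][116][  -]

The remaining cell in row 2 is (2,3) = 535 − 443 = 92.
Column 3: 83 + 92 + 101 + 125 + ? = 535, so (5,3) = 134.
Column 4 must total 535; the given cells sum to 428, so (4,4) = 107.
From anti-diagonal, 535 − (122 + 74 + 101 + 143) gives (5,1) = 95.
The remaining cell in row 4 is (4,5) = 535 − 446 = 89.
Column 1: 128 + 137 + 71 + 95 + ? = 535, so (1,1) = 104.
Main diagonal must total 535; the given cells sum to 422, so (5,5) = 113.
Using row 1: 104 + 83 + 140 + 122 + ? → (1,2) = 535 − 449 = 86.
The remaining cell in row 5 is (5,2) = 535 − 458 = 77.
Column 2: 86 + 110 + 143 + 77 + ? = 535, so (3,2) = 119.
Column 5 must total 535; the given cells sum to 455, so (3,5) = 80.

80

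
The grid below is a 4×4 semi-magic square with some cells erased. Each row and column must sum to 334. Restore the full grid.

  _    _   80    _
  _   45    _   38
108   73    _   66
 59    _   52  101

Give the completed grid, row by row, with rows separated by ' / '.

Using row 3: 108 + 73 + 66 + ? → (3,3) = 334 − 247 = 87.
Using row 4: 59 + 52 + 101 + ? → (4,2) = 334 − 212 = 122.
Column 2 must total 334; the given cells sum to 240, so (1,2) = 94.
Column 3 must total 334; the given cells sum to 219, so (2,3) = 115.
Using column 4: 38 + 66 + 101 + ? → (1,4) = 334 − 205 = 129.
Row 1 needs 334; the known cells sum to 303, so (1,1) = 31.
The remaining cell in row 2 is (2,1) = 334 − 198 = 136.

31 94 80 129 / 136 45 115 38 / 108 73 87 66 / 59 122 52 101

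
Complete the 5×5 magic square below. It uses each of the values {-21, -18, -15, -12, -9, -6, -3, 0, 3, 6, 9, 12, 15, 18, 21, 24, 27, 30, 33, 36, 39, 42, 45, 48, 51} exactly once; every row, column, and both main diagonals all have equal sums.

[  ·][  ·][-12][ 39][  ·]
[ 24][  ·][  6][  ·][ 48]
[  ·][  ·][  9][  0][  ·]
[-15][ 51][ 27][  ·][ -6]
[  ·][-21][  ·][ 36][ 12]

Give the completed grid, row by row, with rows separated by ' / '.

The 25 entries sum to 375, so each line sums to 375/5 = 75.
Row 4 needs 75; the known cells sum to 57, so (4,4) = 18.
The remaining cell in column 3 is (5,3) = 75 − 30 = 45.
The remaining cell in column 4 is (2,4) = 75 − 93 = -18.
The remaining cell in row 2 is (2,2) = 75 − 60 = 15.
Row 5 must total 75; the given cells sum to 72, so (5,1) = 3.
The remaining cell in main diagonal is (1,1) = 75 − 54 = 21.
Anti-diagonal needs 75; the known cells sum to 45, so (1,5) = 30.
Row 1: 21 + (-12) + 39 + 30 + ? = 75, so (1,2) = -3.
Column 1 must total 75; the given cells sum to 33, so (3,1) = 42.
Column 2: -3 + 15 + 51 + (-21) + ? = 75, so (3,2) = 33.
Column 5 needs 75; the known cells sum to 84, so (3,5) = -9.

21 -3 -12 39 30 / 24 15 6 -18 48 / 42 33 9 0 -9 / -15 51 27 18 -6 / 3 -21 45 36 12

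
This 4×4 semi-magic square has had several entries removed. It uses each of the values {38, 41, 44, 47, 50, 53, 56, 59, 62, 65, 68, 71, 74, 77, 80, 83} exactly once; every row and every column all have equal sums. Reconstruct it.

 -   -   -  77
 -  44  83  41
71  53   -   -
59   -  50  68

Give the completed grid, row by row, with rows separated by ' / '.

The 16 entries sum to 968, so each line sums to 968/4 = 242.
Row 2 must total 242; the given cells sum to 168, so (2,1) = 74.
Using row 4: 59 + 50 + 68 + ? → (4,2) = 242 − 177 = 65.
From column 1, 242 − (74 + 71 + 59) gives (1,1) = 38.
Column 2 must total 242; the given cells sum to 162, so (1,2) = 80.
Using column 4: 77 + 41 + 68 + ? → (3,4) = 242 − 186 = 56.
Row 1 needs 242; the known cells sum to 195, so (1,3) = 47.
From row 3, 242 − (71 + 53 + 56) gives (3,3) = 62.

38 80 47 77 / 74 44 83 41 / 71 53 62 56 / 59 65 50 68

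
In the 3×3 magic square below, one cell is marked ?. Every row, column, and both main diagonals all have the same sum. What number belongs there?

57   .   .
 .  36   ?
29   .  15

Main diagonal is complete and sums to 108; that is the magic constant.
Row 3 must total 108; the given cells sum to 44, so (3,2) = 64.
Column 1: 57 + 29 + ? = 108, so (2,1) = 22.
From column 2, 108 − (36 + 64) gives (1,2) = 8.
The remaining cell in anti-diagonal is (1,3) = 108 − 65 = 43.
The remaining cell in row 2 is (2,3) = 108 − 58 = 50.

50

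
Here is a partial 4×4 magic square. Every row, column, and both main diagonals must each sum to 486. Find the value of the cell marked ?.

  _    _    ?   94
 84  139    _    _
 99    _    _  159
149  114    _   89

129

Using row 4: 149 + 114 + 89 + ? → (4,3) = 486 − 352 = 134.
Column 1: 84 + 99 + 149 + ? = 486, so (1,1) = 154.
Column 4 needs 486; the known cells sum to 342, so (2,4) = 144.
Using main diagonal: 154 + 139 + 89 + ? → (3,3) = 486 − 382 = 104.
The remaining cell in row 2 is (2,3) = 486 − 367 = 119.
Using row 3: 99 + 104 + 159 + ? → (3,2) = 486 − 362 = 124.
Column 2 must total 486; the given cells sum to 377, so (1,2) = 109.
Using column 3: 119 + 104 + 134 + ? → (1,3) = 486 − 357 = 129.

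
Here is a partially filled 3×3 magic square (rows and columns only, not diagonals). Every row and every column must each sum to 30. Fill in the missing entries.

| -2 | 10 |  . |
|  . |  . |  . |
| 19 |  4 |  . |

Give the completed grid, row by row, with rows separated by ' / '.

Row 1 must total 30; the given cells sum to 8, so (1,3) = 22.
Row 3 needs 30; the known cells sum to 23, so (3,3) = 7.
Column 1 must total 30; the given cells sum to 17, so (2,1) = 13.
Column 2 must total 30; the given cells sum to 14, so (2,2) = 16.
The remaining cell in column 3 is (2,3) = 30 − 29 = 1.

-2 10 22 / 13 16 1 / 19 4 7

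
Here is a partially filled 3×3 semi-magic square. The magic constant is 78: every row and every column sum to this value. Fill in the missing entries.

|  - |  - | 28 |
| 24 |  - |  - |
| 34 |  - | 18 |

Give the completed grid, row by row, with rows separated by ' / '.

Row 3 must total 78; the given cells sum to 52, so (3,2) = 26.
Column 1: 24 + 34 + ? = 78, so (1,1) = 20.
Column 3: 28 + 18 + ? = 78, so (2,3) = 32.
Row 1: 20 + 28 + ? = 78, so (1,2) = 30.
Using row 2: 24 + 32 + ? → (2,2) = 78 − 56 = 22.

20 30 28 / 24 22 32 / 34 26 18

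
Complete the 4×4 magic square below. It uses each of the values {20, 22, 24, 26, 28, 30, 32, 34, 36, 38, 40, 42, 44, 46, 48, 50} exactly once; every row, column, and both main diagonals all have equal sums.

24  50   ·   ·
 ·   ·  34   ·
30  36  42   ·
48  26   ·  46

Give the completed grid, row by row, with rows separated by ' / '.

24 50 44 22 / 38 28 34 40 / 30 36 42 32 / 48 26 20 46

The 16 entries sum to 560, so each line sums to 560/4 = 140.
Row 3: 30 + 36 + 42 + ? = 140, so (3,4) = 32.
Row 4 must total 140; the given cells sum to 120, so (4,3) = 20.
Column 1 needs 140; the known cells sum to 102, so (2,1) = 38.
Using column 2: 50 + 36 + 26 + ? → (2,2) = 140 − 112 = 28.
The remaining cell in column 3 is (1,3) = 140 − 96 = 44.
Anti-diagonal: 34 + 36 + 48 + ? = 140, so (1,4) = 22.
From row 2, 140 − (38 + 28 + 34) gives (2,4) = 40.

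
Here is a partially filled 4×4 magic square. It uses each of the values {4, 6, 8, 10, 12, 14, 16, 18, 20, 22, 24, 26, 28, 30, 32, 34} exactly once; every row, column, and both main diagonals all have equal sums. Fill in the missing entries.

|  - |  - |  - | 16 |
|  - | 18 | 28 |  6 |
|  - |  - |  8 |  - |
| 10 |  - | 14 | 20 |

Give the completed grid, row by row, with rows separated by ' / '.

The 16 entries sum to 304, so each line sums to 304/4 = 76.
From row 2, 76 − (18 + 28 + 6) gives (2,1) = 24.
Row 4: 10 + 14 + 20 + ? = 76, so (4,2) = 32.
Column 3 must total 76; the given cells sum to 50, so (1,3) = 26.
Using column 4: 16 + 6 + 20 + ? → (3,4) = 76 − 42 = 34.
From main diagonal, 76 − (18 + 8 + 20) gives (1,1) = 30.
The remaining cell in anti-diagonal is (3,2) = 76 − 54 = 22.
The remaining cell in row 1 is (1,2) = 76 − 72 = 4.
Row 3: 22 + 8 + 34 + ? = 76, so (3,1) = 12.

30 4 26 16 / 24 18 28 6 / 12 22 8 34 / 10 32 14 20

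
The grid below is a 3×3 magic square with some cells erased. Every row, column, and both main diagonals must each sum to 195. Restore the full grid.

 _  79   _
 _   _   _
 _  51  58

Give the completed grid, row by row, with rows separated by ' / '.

From row 3, 195 − (51 + 58) gives (3,1) = 86.
The remaining cell in column 2 is (2,2) = 195 − 130 = 65.
Using main diagonal: 65 + 58 + ? → (1,1) = 195 − 123 = 72.
From anti-diagonal, 195 − (65 + 86) gives (1,3) = 44.
The remaining cell in column 1 is (2,1) = 195 − 158 = 37.
Column 3 must total 195; the given cells sum to 102, so (2,3) = 93.

72 79 44 / 37 65 93 / 86 51 58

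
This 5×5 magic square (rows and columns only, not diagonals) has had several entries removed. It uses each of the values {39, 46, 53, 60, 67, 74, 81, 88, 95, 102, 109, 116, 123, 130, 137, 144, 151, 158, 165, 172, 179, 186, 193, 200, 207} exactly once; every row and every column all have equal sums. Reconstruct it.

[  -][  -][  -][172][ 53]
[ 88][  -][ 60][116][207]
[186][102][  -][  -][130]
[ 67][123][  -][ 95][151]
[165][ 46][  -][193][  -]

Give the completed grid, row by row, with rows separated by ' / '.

109 200 81 172 53 / 88 144 60 116 207 / 186 102 158 39 130 / 67 123 179 95 151 / 165 46 137 193 74

The 25 entries sum to 3075, so each line sums to 3075/5 = 615.
Using row 2: 88 + 60 + 116 + 207 + ? → (2,2) = 615 − 471 = 144.
Using row 4: 67 + 123 + 95 + 151 + ? → (4,3) = 615 − 436 = 179.
Column 1: 88 + 186 + 67 + 165 + ? = 615, so (1,1) = 109.
Column 2: 144 + 102 + 123 + 46 + ? = 615, so (1,2) = 200.
Column 4: 172 + 116 + 95 + 193 + ? = 615, so (3,4) = 39.
Column 5 needs 615; the known cells sum to 541, so (5,5) = 74.
Using row 1: 109 + 200 + 172 + 53 + ? → (1,3) = 615 − 534 = 81.
Row 3 needs 615; the known cells sum to 457, so (3,3) = 158.
Row 5: 165 + 46 + 193 + 74 + ? = 615, so (5,3) = 137.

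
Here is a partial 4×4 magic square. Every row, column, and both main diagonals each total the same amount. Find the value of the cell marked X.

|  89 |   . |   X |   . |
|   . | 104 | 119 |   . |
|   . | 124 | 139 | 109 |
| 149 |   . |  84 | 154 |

Main diagonal is complete and sums to 486; that is the magic constant.
Using row 3: 124 + 139 + 109 + ? → (3,1) = 486 − 372 = 114.
From row 4, 486 − (149 + 84 + 154) gives (4,2) = 99.
From column 1, 486 − (89 + 114 + 149) gives (2,1) = 134.
Using column 2: 104 + 124 + 99 + ? → (1,2) = 486 − 327 = 159.
Using column 3: 119 + 139 + 84 + ? → (1,3) = 486 − 342 = 144.

144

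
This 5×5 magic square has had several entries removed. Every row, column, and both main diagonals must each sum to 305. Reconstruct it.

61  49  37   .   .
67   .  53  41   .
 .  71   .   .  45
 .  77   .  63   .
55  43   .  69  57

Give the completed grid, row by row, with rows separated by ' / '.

The remaining cell in row 5 is (5,3) = 305 − 224 = 81.
Column 2 needs 305; the known cells sum to 240, so (2,2) = 65.
The remaining cell in main diagonal is (3,3) = 305 − 246 = 59.
From anti-diagonal, 305 − (41 + 59 + 77 + 55) gives (1,5) = 73.
Using row 1: 61 + 49 + 37 + 73 + ? → (1,4) = 305 − 220 = 85.
Row 2 needs 305; the known cells sum to 226, so (2,5) = 79.
From column 3, 305 − (37 + 53 + 59 + 81) gives (4,3) = 75.
Column 4 needs 305; the known cells sum to 258, so (3,4) = 47.
The remaining cell in column 5 is (4,5) = 305 − 254 = 51.
Row 3 must total 305; the given cells sum to 222, so (3,1) = 83.
Using row 4: 77 + 75 + 63 + 51 + ? → (4,1) = 305 − 266 = 39.

61 49 37 85 73 / 67 65 53 41 79 / 83 71 59 47 45 / 39 77 75 63 51 / 55 43 81 69 57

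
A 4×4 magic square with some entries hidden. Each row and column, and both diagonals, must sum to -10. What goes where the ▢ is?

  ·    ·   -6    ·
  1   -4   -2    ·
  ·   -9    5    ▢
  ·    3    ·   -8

Row 2 must total -10; the given cells sum to -5, so (2,4) = -5.
Column 2 needs -10; the known cells sum to -10, so (1,2) = 0.
Column 3 needs -10; the known cells sum to -3, so (4,3) = -7.
Main diagonal: -4 + 5 + (-8) + ? = -10, so (1,1) = -3.
Row 1 must total -10; the given cells sum to -9, so (1,4) = -1.
Using row 4: 3 + (-7) + (-8) + ? → (4,1) = -10 − (-12) = 2.
Using column 1: -3 + 1 + 2 + ? → (3,1) = -10 − 0 = -10.
Using column 4: -1 + (-5) + (-8) + ? → (3,4) = -10 − (-14) = 4.

4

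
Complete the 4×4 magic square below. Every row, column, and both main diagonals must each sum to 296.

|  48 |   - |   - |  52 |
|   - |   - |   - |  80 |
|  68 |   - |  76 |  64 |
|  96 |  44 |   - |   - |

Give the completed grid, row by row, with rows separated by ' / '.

48 92 104 52 / 84 72 60 80 / 68 88 76 64 / 96 44 56 100

The remaining cell in row 3 is (3,2) = 296 − 208 = 88.
Column 1 needs 296; the known cells sum to 212, so (2,1) = 84.
The remaining cell in column 4 is (4,4) = 296 − 196 = 100.
From main diagonal, 296 − (48 + 76 + 100) gives (2,2) = 72.
Anti-diagonal needs 296; the known cells sum to 236, so (2,3) = 60.
Row 4 needs 296; the known cells sum to 240, so (4,3) = 56.
From column 2, 296 − (72 + 88 + 44) gives (1,2) = 92.
Column 3 needs 296; the known cells sum to 192, so (1,3) = 104.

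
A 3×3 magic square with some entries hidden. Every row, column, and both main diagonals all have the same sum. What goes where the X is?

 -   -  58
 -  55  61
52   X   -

67

Anti-diagonal is complete and sums to 165; that is the magic constant.
Row 2: 55 + 61 + ? = 165, so (2,1) = 49.
Column 1: 49 + 52 + ? = 165, so (1,1) = 64.
Using column 3: 58 + 61 + ? → (3,3) = 165 − 119 = 46.
Row 1 must total 165; the given cells sum to 122, so (1,2) = 43.
Row 3 needs 165; the known cells sum to 98, so (3,2) = 67.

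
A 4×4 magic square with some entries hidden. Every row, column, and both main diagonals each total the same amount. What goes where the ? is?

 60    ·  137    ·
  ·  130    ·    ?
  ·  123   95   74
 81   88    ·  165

Main diagonal is complete and sums to 450; that is the magic constant.
Row 3 needs 450; the known cells sum to 292, so (3,1) = 158.
Using row 4: 81 + 88 + 165 + ? → (4,3) = 450 − 334 = 116.
Column 1 needs 450; the known cells sum to 299, so (2,1) = 151.
Column 2 must total 450; the given cells sum to 341, so (1,2) = 109.
Using column 3: 137 + 95 + 116 + ? → (2,3) = 450 − 348 = 102.
Using anti-diagonal: 102 + 123 + 81 + ? → (1,4) = 450 − 306 = 144.
Row 2 must total 450; the given cells sum to 383, so (2,4) = 67.

67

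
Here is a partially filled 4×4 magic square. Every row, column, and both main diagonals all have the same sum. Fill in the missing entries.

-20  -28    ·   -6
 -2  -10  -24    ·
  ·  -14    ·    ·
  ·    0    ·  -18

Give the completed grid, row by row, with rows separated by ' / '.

-20 -28 2 -6 / -2 -10 -24 -16 / -22 -14 -4 -12 / -8 0 -26 -18

Column 2 is already complete: -28 + -10 + -14 + 0 = -52, so that is the magic constant.
The remaining cell in row 1 is (1,3) = -52 − (-54) = 2.
From row 2, -52 − (-2 + (-10) + (-24)) gives (2,4) = -16.
Using column 4: -6 + (-16) + (-18) + ? → (3,4) = -52 − (-40) = -12.
Main diagonal needs -52; the known cells sum to -48, so (3,3) = -4.
The remaining cell in anti-diagonal is (4,1) = -52 − (-44) = -8.
Row 3 must total -52; the given cells sum to -30, so (3,1) = -22.
The remaining cell in row 4 is (4,3) = -52 − (-26) = -26.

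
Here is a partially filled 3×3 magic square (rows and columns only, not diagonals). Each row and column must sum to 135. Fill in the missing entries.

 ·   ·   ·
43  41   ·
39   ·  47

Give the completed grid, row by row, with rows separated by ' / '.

53 45 37 / 43 41 51 / 39 49 47

Using row 2: 43 + 41 + ? → (2,3) = 135 − 84 = 51.
The remaining cell in row 3 is (3,2) = 135 − 86 = 49.
Column 1 must total 135; the given cells sum to 82, so (1,1) = 53.
Column 2 needs 135; the known cells sum to 90, so (1,2) = 45.
Column 3 must total 135; the given cells sum to 98, so (1,3) = 37.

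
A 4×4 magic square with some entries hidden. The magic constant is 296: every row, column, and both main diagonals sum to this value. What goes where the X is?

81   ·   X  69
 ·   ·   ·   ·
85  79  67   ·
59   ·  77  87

Row 3 must total 296; the given cells sum to 231, so (3,4) = 65.
From row 4, 296 − (59 + 77 + 87) gives (4,2) = 73.
From column 1, 296 − (81 + 85 + 59) gives (2,1) = 71.
Column 4 must total 296; the given cells sum to 221, so (2,4) = 75.
Main diagonal needs 296; the known cells sum to 235, so (2,2) = 61.
Anti-diagonal needs 296; the known cells sum to 207, so (2,3) = 89.
Using column 2: 61 + 79 + 73 + ? → (1,2) = 296 − 213 = 83.
From column 3, 296 − (89 + 67 + 77) gives (1,3) = 63.

63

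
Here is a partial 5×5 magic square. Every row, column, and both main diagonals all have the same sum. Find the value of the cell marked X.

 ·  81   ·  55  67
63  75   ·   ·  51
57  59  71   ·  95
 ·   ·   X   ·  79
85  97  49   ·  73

Column 5 is complete and sums to 365; that is the magic constant.
Using row 3: 57 + 59 + 71 + 95 + ? → (3,4) = 365 − 282 = 83.
The remaining cell in row 5 is (5,4) = 365 − 304 = 61.
Column 2: 81 + 75 + 59 + 97 + ? = 365, so (4,2) = 53.
From anti-diagonal, 365 − (67 + 71 + 53 + 85) gives (2,4) = 89.
Row 2 must total 365; the given cells sum to 278, so (2,3) = 87.
Using column 4: 55 + 89 + 83 + 61 + ? → (4,4) = 365 − 288 = 77.
Using main diagonal: 75 + 71 + 77 + 73 + ? → (1,1) = 365 − 296 = 69.
Row 1 needs 365; the known cells sum to 272, so (1,3) = 93.
Column 1: 69 + 63 + 57 + 85 + ? = 365, so (4,1) = 91.
Column 3 needs 365; the known cells sum to 300, so (4,3) = 65.

65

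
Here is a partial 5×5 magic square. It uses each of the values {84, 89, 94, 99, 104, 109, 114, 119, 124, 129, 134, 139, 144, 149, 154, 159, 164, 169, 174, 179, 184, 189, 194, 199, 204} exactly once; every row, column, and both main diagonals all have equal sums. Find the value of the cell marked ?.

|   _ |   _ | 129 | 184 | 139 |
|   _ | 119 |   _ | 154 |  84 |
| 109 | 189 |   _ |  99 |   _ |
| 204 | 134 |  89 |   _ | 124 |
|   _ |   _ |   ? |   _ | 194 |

159

The 25 entries sum to 3600, so each line sums to 3600/5 = 720.
Row 4 needs 720; the known cells sum to 551, so (4,4) = 169.
Using column 4: 184 + 154 + 99 + 169 + ? → (5,4) = 720 − 606 = 114.
The remaining cell in column 5 is (3,5) = 720 − 541 = 179.
Row 3: 109 + 189 + 99 + 179 + ? = 720, so (3,3) = 144.
Using main diagonal: 119 + 144 + 169 + 194 + ? → (1,1) = 720 − 626 = 94.
Using anti-diagonal: 139 + 154 + 144 + 134 + ? → (5,1) = 720 − 571 = 149.
Row 1 must total 720; the given cells sum to 546, so (1,2) = 174.
Column 1 needs 720; the known cells sum to 556, so (2,1) = 164.
Column 2 needs 720; the known cells sum to 616, so (5,2) = 104.
The remaining cell in row 2 is (2,3) = 720 − 521 = 199.
Row 5 needs 720; the known cells sum to 561, so (5,3) = 159.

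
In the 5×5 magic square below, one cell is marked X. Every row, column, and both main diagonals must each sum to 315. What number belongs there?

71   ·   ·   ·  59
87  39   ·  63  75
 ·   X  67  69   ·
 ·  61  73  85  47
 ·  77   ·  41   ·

Row 2 must total 315; the given cells sum to 264, so (2,3) = 51.
From row 4, 315 − (61 + 73 + 85 + 47) gives (4,1) = 49.
Using column 4: 63 + 69 + 85 + 41 + ? → (1,4) = 315 − 258 = 57.
Main diagonal: 71 + 39 + 67 + 85 + ? = 315, so (5,5) = 53.
Anti-diagonal needs 315; the known cells sum to 250, so (5,1) = 65.
Row 5 needs 315; the known cells sum to 236, so (5,3) = 79.
From column 1, 315 − (71 + 87 + 49 + 65) gives (3,1) = 43.
From column 3, 315 − (51 + 67 + 73 + 79) gives (1,3) = 45.
Column 5: 59 + 75 + 47 + 53 + ? = 315, so (3,5) = 81.
Using row 1: 71 + 45 + 57 + 59 + ? → (1,2) = 315 − 232 = 83.
The remaining cell in row 3 is (3,2) = 315 − 260 = 55.

55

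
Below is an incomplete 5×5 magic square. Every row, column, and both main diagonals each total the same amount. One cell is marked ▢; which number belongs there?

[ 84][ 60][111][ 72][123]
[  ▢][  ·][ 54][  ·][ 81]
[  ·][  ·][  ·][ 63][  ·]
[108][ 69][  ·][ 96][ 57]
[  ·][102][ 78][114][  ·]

Row 1 is complete and sums to 450; that is the magic constant.
From row 4, 450 − (108 + 69 + 96 + 57) gives (4,3) = 120.
Using column 3: 111 + 54 + 120 + 78 + ? → (3,3) = 450 − 363 = 87.
Column 4 needs 450; the known cells sum to 345, so (2,4) = 105.
Anti-diagonal needs 450; the known cells sum to 384, so (5,1) = 66.
The remaining cell in row 5 is (5,5) = 450 − 360 = 90.
Column 5 must total 450; the given cells sum to 351, so (3,5) = 99.
Main diagonal: 84 + 87 + 96 + 90 + ? = 450, so (2,2) = 93.
Row 2 must total 450; the given cells sum to 333, so (2,1) = 117.

117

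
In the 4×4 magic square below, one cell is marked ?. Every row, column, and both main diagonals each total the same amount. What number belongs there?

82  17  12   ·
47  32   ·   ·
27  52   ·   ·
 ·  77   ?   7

72

Column 2 is complete and sums to 178; that is the magic constant.
The remaining cell in row 1 is (1,4) = 178 − 111 = 67.
Column 1: 82 + 47 + 27 + ? = 178, so (4,1) = 22.
Main diagonal must total 178; the given cells sum to 121, so (3,3) = 57.
Using anti-diagonal: 67 + 52 + 22 + ? → (2,3) = 178 − 141 = 37.
Row 2: 47 + 32 + 37 + ? = 178, so (2,4) = 62.
Row 3 needs 178; the known cells sum to 136, so (3,4) = 42.
Row 4: 22 + 77 + 7 + ? = 178, so (4,3) = 72.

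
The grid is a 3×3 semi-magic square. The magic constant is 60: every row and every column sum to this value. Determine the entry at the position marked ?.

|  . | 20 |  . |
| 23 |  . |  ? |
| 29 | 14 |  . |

The remaining cell in row 3 is (3,3) = 60 − 43 = 17.
Column 1 needs 60; the known cells sum to 52, so (1,1) = 8.
Column 2 must total 60; the given cells sum to 34, so (2,2) = 26.
The remaining cell in row 1 is (1,3) = 60 − 28 = 32.
Row 2 must total 60; the given cells sum to 49, so (2,3) = 11.

11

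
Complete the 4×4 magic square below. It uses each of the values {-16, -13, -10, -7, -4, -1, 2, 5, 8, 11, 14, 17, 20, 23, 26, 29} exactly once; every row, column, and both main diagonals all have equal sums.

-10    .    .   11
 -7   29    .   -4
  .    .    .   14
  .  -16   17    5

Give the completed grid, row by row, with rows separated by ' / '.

The 16 entries sum to 104, so each line sums to 104/4 = 26.
Row 2: -7 + 29 + (-4) + ? = 26, so (2,3) = 8.
Row 4 must total 26; the given cells sum to 6, so (4,1) = 20.
The remaining cell in column 1 is (3,1) = 26 − 3 = 23.
Main diagonal: -10 + 29 + 5 + ? = 26, so (3,3) = 2.
The remaining cell in anti-diagonal is (3,2) = 26 − 39 = -13.
Column 2 needs 26; the known cells sum to 0, so (1,2) = 26.
Using column 3: 8 + 2 + 17 + ? → (1,3) = 26 − 27 = -1.

-10 26 -1 11 / -7 29 8 -4 / 23 -13 2 14 / 20 -16 17 5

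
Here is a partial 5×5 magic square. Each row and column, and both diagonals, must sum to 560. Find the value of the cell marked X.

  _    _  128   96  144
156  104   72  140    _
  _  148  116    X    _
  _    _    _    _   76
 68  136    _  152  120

64

Row 2 must total 560; the given cells sum to 472, so (2,5) = 88.
From row 5, 560 − (68 + 136 + 152 + 120) gives (5,3) = 84.
The remaining cell in column 3 is (4,3) = 560 − 400 = 160.
From column 5, 560 − (144 + 88 + 76 + 120) gives (3,5) = 132.
The remaining cell in anti-diagonal is (4,2) = 560 − 468 = 92.
Column 2: 104 + 148 + 92 + 136 + ? = 560, so (1,2) = 80.
The remaining cell in row 1 is (1,1) = 560 − 448 = 112.
The remaining cell in main diagonal is (4,4) = 560 − 452 = 108.
Row 4 needs 560; the known cells sum to 436, so (4,1) = 124.
Column 1 needs 560; the known cells sum to 460, so (3,1) = 100.
Column 4 needs 560; the known cells sum to 496, so (3,4) = 64.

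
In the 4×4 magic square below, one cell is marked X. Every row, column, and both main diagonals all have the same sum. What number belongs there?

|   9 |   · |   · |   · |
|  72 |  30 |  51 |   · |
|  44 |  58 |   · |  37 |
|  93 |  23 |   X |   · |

Column 1 is complete and sums to 218; that is the magic constant.
Row 2: 72 + 30 + 51 + ? = 218, so (2,4) = 65.
From row 3, 218 − (44 + 58 + 37) gives (3,3) = 79.
From column 2, 218 − (30 + 58 + 23) gives (1,2) = 107.
Main diagonal: 9 + 30 + 79 + ? = 218, so (4,4) = 100.
Anti-diagonal needs 218; the known cells sum to 202, so (1,4) = 16.
Row 1: 9 + 107 + 16 + ? = 218, so (1,3) = 86.
The remaining cell in row 4 is (4,3) = 218 − 216 = 2.

2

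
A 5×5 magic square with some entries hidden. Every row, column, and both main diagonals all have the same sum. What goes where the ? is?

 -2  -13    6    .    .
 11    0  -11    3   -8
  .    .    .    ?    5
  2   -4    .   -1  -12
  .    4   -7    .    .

Row 2 is complete and sums to -5; that is the magic constant.
Row 4 must total -5; the given cells sum to -15, so (4,3) = 10.
Column 2 must total -5; the given cells sum to -13, so (3,2) = 8.
Column 3 needs -5; the known cells sum to -2, so (3,3) = -3.
Main diagonal: -2 + 0 + (-3) + (-1) + ? = -5, so (5,5) = 1.
The remaining cell in column 5 is (1,5) = -5 − (-14) = 9.
Anti-diagonal: 9 + 3 + (-3) + (-4) + ? = -5, so (5,1) = -10.
Row 1 needs -5; the known cells sum to 0, so (1,4) = -5.
Row 5 must total -5; the given cells sum to -12, so (5,4) = 7.
The remaining cell in column 1 is (3,1) = -5 − 1 = -6.
Column 4: -5 + 3 + (-1) + 7 + ? = -5, so (3,4) = -9.

-9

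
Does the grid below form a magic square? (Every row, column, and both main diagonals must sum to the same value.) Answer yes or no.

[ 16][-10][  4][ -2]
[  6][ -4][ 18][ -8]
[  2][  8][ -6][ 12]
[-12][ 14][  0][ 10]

Row 1: 16 + (-10) + 4 + (-2) = 8.
Row 2: 6 + (-4) + 18 + (-8) = 12.
Row 3: 2 + 8 + (-6) + 12 = 16.
Row 4: -12 + 14 + 0 + 10 = 12.
Column 1: 16 + 6 + 2 + (-12) = 12.
Column 2: -10 + (-4) + 8 + 14 = 8.
Column 3: 4 + 18 + (-6) + 0 = 16.
Column 4: -2 + (-8) + 12 + 10 = 12.
Main diagonal: 16 + (-4) + (-6) + 10 = 16.
Anti-diagonal: -2 + 18 + 8 + (-12) = 12.

No — column 2 sums to 8 but row 4 sums to 12.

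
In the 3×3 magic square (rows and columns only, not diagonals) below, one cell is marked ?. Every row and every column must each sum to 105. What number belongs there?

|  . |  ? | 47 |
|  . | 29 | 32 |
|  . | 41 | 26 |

The remaining cell in row 2 is (2,1) = 105 − 61 = 44.
Row 3 needs 105; the known cells sum to 67, so (3,1) = 38.
The remaining cell in column 1 is (1,1) = 105 − 82 = 23.
Column 2: 29 + 41 + ? = 105, so (1,2) = 35.

35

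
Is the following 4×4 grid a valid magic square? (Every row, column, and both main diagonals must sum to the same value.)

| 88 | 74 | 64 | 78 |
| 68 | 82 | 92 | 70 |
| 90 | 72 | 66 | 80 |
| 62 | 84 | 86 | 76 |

Row 1: 88 + 74 + 64 + 78 = 304.
Row 2: 68 + 82 + 92 + 70 = 312.
Row 3: 90 + 72 + 66 + 80 = 308.
Row 4: 62 + 84 + 86 + 76 = 308.
Column 1: 88 + 68 + 90 + 62 = 308.
Column 2: 74 + 82 + 72 + 84 = 312.
Column 3: 64 + 92 + 66 + 86 = 308.
Column 4: 78 + 70 + 80 + 76 = 304.
Main diagonal: 88 + 82 + 66 + 76 = 312.
Anti-diagonal: 78 + 92 + 72 + 62 = 304.

No — column 3 sums to 308 but main diagonal sums to 312.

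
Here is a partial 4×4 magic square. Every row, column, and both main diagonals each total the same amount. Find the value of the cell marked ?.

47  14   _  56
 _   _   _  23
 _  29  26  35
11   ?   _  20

Column 4 is complete and sums to 134; that is the magic constant.
Row 1 must total 134; the given cells sum to 117, so (1,3) = 17.
Using row 3: 29 + 26 + 35 + ? → (3,1) = 134 − 90 = 44.
Using column 1: 47 + 44 + 11 + ? → (2,1) = 134 − 102 = 32.
Main diagonal needs 134; the known cells sum to 93, so (2,2) = 41.
Using anti-diagonal: 56 + 29 + 11 + ? → (2,3) = 134 − 96 = 38.
The remaining cell in column 2 is (4,2) = 134 − 84 = 50.

50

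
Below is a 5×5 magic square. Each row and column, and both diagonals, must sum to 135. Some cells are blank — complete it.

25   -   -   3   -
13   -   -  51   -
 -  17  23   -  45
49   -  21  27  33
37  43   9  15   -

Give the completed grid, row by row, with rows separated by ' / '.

Row 4: 49 + 21 + 27 + 33 + ? = 135, so (4,2) = 5.
From row 5, 135 − (37 + 43 + 9 + 15) gives (5,5) = 31.
Column 1 needs 135; the known cells sum to 124, so (3,1) = 11.
Column 4 must total 135; the given cells sum to 96, so (3,4) = 39.
Main diagonal needs 135; the known cells sum to 106, so (2,2) = 29.
Anti-diagonal must total 135; the given cells sum to 116, so (1,5) = 19.
From column 2, 135 − (29 + 17 + 5 + 43) gives (1,2) = 41.
The remaining cell in column 5 is (2,5) = 135 − 128 = 7.
Row 1 needs 135; the known cells sum to 88, so (1,3) = 47.
Row 2: 13 + 29 + 51 + 7 + ? = 135, so (2,3) = 35.

25 41 47 3 19 / 13 29 35 51 7 / 11 17 23 39 45 / 49 5 21 27 33 / 37 43 9 15 31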